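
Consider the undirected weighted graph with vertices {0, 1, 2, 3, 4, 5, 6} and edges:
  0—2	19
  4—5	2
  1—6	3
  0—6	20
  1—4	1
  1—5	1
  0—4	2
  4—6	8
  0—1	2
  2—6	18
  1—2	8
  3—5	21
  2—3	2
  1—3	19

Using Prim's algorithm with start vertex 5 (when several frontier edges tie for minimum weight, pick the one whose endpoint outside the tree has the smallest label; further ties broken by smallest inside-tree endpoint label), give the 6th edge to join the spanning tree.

2-3

Grow the tree from 5 using Prim:
Step 1: cheapest edge leaving the tree is 1—5 (1); add 1.
Step 2: cheapest edge leaving the tree is 1—4 (1); add 4.
Step 3: cheapest edge leaving the tree is 0—1 (2); add 0.
Step 4: cheapest edge leaving the tree is 1—6 (3); add 6.
Step 5: cheapest edge leaving the tree is 1—2 (8); add 2.
Step 6: cheapest edge leaving the tree is 2—3 (2); add 3.
The 6th edge added is 2—3.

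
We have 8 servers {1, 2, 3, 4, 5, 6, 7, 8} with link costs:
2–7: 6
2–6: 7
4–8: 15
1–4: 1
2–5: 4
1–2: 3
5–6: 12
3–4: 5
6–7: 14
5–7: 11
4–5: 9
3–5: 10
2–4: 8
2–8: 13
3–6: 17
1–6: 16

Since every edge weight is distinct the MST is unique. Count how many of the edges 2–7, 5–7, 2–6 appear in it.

Kruskal: consider edges lightest-first.
1–4 (1): add — endpoints in different components.
1–2 (3): add — endpoints in different components.
2–5 (4): add — endpoints in different components.
3–4 (5): add — endpoints in different components.
2–7 (6): add — endpoints in different components.
2–6 (7): add — endpoints in different components.
2–4 (8): skip — 2 and 4 already connected.
4–5 (9): skip — 4 and 5 already connected.
3–5 (10): skip — 3 and 5 already connected.
5–7 (11): skip — 5 and 7 already connected.
5–6 (12): skip — 5 and 6 already connected.
2–8 (13): add — endpoints in different components.
MST edge set: {1–4, 1–2, 2–5, 3–4, 2–7, 2–6, 2–8}.
Of the listed edges, {2–7, 2–6} are in the MST → 2.

2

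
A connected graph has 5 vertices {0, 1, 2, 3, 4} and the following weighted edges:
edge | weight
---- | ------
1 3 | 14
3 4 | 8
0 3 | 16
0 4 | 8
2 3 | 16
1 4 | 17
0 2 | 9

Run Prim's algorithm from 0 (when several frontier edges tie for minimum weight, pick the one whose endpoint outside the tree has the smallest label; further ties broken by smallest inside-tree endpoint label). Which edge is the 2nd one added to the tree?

3-4

Prim's algorithm from 0:
Step 1: frontier [0 4 8, 0 2 9, 0 3 16] → take 0 4 (8); add 4.
Step 2: frontier [0 2 9, 0 3 16, 3 4 8, 1 4 17] → take 3 4 (8); add 3.
Step 3: frontier [0 2 9, 1 3 14, 2 3 16, 1 4 17] → take 0 2 (9); add 2.
Step 4: frontier [1 3 14, 1 4 17] → take 1 3 (14); add 1.
The 2nd edge added is 3 4.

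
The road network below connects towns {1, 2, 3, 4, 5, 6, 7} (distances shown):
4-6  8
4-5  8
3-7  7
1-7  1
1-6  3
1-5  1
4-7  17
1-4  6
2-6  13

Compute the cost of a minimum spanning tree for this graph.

31

Grow the tree from 2 using Prim:
Step 1: frontier [2-6 13] → take 2-6 (13); add 6.
Step 2: frontier [1-6 3, 4-6 8] → take 1-6 (3); add 1.
Step 3: frontier [1-5 1, 1-7 1, 1-4 6, 4-6 8] → take 1-5 (1); add 5.
Step 4: frontier [1-7 1, 1-4 6, 4-5 8, 4-6 8] → take 1-7 (1); add 7.
Step 5: frontier [1-4 6, 4-5 8, 4-6 8, 3-7 7, 4-7 17] → take 1-4 (6); add 4.
Step 6: frontier [3-7 7] → take 3-7 (7); add 3.
MST edges: 2-6, 1-6, 1-5, 1-7, 1-4, 3-7; total weight 13+3+1+1+6+7 = 31.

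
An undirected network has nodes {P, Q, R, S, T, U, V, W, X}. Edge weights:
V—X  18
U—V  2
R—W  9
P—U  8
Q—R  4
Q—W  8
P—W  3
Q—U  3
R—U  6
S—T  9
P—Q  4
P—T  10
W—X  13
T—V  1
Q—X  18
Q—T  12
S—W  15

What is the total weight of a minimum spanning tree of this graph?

39

Sort edges by weight, then run Kruskal:
T—V (1): add — endpoints in different components.
U—V (2): add — endpoints in different components.
P—W (3): add — endpoints in different components.
Q—U (3): add — endpoints in different components.
P—Q (4): add — endpoints in different components.
Q—R (4): add — endpoints in different components.
R—U (6): skip — R and U already connected.
P—U (8): skip — P and U already connected.
Q—W (8): skip — Q and W already connected.
R—W (9): skip — R and W already connected.
S—T (9): add — endpoints in different components.
P—T (10): skip — T and P already connected.
Q—T (12): skip — Q and T already connected.
W—X (13): add — endpoints in different components.
MST edges: T—V, U—V, P—W, Q—U, P—Q, Q—R, S—T, W—X; total weight 1+2+3+3+4+4+9+13 = 39.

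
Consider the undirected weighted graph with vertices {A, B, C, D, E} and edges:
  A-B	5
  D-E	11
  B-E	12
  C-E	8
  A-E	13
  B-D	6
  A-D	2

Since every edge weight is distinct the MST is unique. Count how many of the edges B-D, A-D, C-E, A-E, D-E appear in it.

Sort edges by weight, then run Kruskal:
A-D (2): add — endpoints in different components.
A-B (5): add — endpoints in different components.
B-D (6): skip — B and D already connected.
C-E (8): add — endpoints in different components.
D-E (11): add — endpoints in different components.
MST edge set: {A-D, A-B, C-E, D-E}.
Of the listed edges, {A-D, C-E, D-E} are in the MST → 3.

3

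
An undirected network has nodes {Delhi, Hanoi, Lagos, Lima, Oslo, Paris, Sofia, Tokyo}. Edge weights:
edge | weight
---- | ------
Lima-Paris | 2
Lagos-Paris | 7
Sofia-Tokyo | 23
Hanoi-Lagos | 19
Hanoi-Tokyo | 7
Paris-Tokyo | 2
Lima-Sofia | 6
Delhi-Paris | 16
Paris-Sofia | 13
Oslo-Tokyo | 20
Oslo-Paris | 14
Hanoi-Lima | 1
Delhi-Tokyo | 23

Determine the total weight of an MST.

Kruskal: consider edges lightest-first.
Hanoi-Lima (1): add — endpoints in different components.
Lima-Paris (2): add — endpoints in different components.
Paris-Tokyo (2): add — endpoints in different components.
Lima-Sofia (6): add — endpoints in different components.
Hanoi-Tokyo (7): skip — Tokyo and Hanoi already connected.
Lagos-Paris (7): add — endpoints in different components.
Paris-Sofia (13): skip — Paris and Sofia already connected.
Oslo-Paris (14): add — endpoints in different components.
Delhi-Paris (16): add — endpoints in different components.
MST edges: Hanoi-Lima, Lima-Paris, Paris-Tokyo, Lima-Sofia, Lagos-Paris, Oslo-Paris, Delhi-Paris; total weight 1+2+2+6+7+14+16 = 48.

48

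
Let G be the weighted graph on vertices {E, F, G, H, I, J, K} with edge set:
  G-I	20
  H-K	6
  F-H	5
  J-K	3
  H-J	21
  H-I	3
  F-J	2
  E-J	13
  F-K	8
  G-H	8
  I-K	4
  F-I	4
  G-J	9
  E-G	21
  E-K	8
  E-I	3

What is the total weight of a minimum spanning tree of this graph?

Kruskal: consider edges lightest-first.
F-J (2): add. Components now {E} {F,J} {G} {H} {I} {K}
E-I (3): add. Components now {E,I} {F,J} {G} {H} {K}
H-I (3): add. Components now {E,H,I} {F,J} {G} {K}
J-K (3): add. Components now {E,H,I} {F,J,K} {G}
F-I (4): add. Components now {E,F,H,I,J,K} {G}
I-K (4): skip — I and K already connected.
F-H (5): skip — F and H already connected.
H-K (6): skip — H and K already connected.
E-K (8): skip — E and K already connected.
F-K (8): skip — F and K already connected.
G-H (8): add. Components now {E,F,G,H,I,J,K}
MST edges: F-J, E-I, H-I, J-K, F-I, G-H; total weight 2+3+3+3+4+8 = 23.

23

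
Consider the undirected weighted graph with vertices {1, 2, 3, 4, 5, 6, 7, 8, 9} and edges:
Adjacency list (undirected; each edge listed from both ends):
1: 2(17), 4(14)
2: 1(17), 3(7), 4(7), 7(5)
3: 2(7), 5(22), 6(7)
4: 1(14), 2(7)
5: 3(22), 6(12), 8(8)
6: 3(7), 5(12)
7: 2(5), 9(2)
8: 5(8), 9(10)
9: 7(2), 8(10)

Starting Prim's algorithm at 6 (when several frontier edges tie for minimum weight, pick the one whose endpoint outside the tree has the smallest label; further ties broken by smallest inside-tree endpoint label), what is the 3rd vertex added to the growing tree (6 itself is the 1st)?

2

Grow the tree from 6 using Prim:
Step 1: cheapest edge leaving the tree is 3—6 (7); add 3.
Step 2: cheapest edge leaving the tree is 2—3 (7); add 2.
Step 3: cheapest edge leaving the tree is 2—7 (5); add 7.
Step 4: cheapest edge leaving the tree is 7—9 (2); add 9.
Step 5: cheapest edge leaving the tree is 2—4 (7); add 4.
Step 6: cheapest edge leaving the tree is 8—9 (10); add 8.
Step 7: cheapest edge leaving the tree is 5—8 (8); add 5.
Step 8: cheapest edge leaving the tree is 1—4 (14); add 1.
Vertex order: 6, 3, 2, 7, 9, 4, 8, 5, 1. The 3rd vertex is 2.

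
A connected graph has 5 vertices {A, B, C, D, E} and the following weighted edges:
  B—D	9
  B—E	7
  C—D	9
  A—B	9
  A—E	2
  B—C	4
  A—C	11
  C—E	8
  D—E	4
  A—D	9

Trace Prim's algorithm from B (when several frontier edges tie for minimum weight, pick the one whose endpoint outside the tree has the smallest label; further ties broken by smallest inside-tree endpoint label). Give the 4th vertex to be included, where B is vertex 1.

Grow the tree from B using Prim:
Step 1: frontier [B—C 4, B—E 7, A—B 9, B—D 9] → take B—C (4); add C.
Step 2: frontier [B—E 7, A—B 9, B—D 9, C—E 8, C—D 9, A—C 11] → take B—E (7); add E.
Step 3: frontier [A—B 9, B—D 9, C—D 9, A—C 11, A—E 2, D—E 4] → take A—E (2); add A.
Step 4: frontier [A—D 9, B—D 9, C—D 9, D—E 4] → take D—E (4); add D.
Vertex order: B, C, E, A, D. The 4th vertex is A.

A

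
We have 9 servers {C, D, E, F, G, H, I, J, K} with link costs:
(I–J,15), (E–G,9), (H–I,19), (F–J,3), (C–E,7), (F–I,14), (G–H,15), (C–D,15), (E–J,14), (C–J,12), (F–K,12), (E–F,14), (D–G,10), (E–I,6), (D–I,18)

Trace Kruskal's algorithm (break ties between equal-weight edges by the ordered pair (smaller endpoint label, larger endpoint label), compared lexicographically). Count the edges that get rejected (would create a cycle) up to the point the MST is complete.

Sort edges by weight, then run Kruskal:
F–J (3): add — endpoints in different components.
E–I (6): add — endpoints in different components.
C–E (7): add — endpoints in different components.
E–G (9): add — endpoints in different components.
D–G (10): add — endpoints in different components.
C–J (12): add — endpoints in different components.
F–K (12): add — endpoints in different components.
E–F (14): skip — E and F already connected.
E–J (14): skip — E and J already connected.
F–I (14): skip — F and I already connected.
C–D (15): skip — C and D already connected.
G–H (15): add — endpoints in different components.
Edges rejected before the tree was complete: 4.

4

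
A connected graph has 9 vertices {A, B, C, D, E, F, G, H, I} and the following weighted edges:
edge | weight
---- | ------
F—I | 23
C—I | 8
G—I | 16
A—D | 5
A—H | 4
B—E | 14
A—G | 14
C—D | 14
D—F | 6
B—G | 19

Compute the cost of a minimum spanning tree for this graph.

84

Grow the tree from F using Prim:
Step 1: frontier [D—F 6, F—I 23] → take D—F (6); add D.
Step 2: frontier [A—D 5, C—D 14, F—I 23] → take A—D (5); add A.
Step 3: frontier [A—H 4, A—G 14, C—D 14, F—I 23] → take A—H (4); add H.
Step 4: frontier [A—G 14, C—D 14, F—I 23] → take C—D (14); add C.
Step 5: frontier [A—G 14, C—I 8, F—I 23] → take C—I (8); add I.
Step 6: frontier [A—G 14, G—I 16] → take A—G (14); add G.
Step 7: frontier [B—G 19] → take B—G (19); add B.
Step 8: frontier [B—E 14] → take B—E (14); add E.
MST edges: D—F, A—D, A—H, C—D, C—I, A—G, B—G, B—E; total weight 6+5+4+14+8+14+19+14 = 84.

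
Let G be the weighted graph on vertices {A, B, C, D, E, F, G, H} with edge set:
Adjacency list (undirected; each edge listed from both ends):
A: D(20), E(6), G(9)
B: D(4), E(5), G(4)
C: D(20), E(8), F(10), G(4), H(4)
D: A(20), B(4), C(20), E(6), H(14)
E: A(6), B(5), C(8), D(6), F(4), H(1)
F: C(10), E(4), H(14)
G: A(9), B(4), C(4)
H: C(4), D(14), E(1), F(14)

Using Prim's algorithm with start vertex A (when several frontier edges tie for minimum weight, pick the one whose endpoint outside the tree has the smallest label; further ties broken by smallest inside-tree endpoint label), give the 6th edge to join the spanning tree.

Grow the tree from A using Prim:
Step 1: cheapest edge leaving the tree is A-E (6); add E.
Step 2: cheapest edge leaving the tree is E-H (1); add H.
Step 3: cheapest edge leaving the tree is C-H (4); add C.
Step 4: cheapest edge leaving the tree is E-F (4); add F.
Step 5: cheapest edge leaving the tree is C-G (4); add G.
Step 6: cheapest edge leaving the tree is B-G (4); add B.
Step 7: cheapest edge leaving the tree is B-D (4); add D.
The 6th edge added is B-G.

B-G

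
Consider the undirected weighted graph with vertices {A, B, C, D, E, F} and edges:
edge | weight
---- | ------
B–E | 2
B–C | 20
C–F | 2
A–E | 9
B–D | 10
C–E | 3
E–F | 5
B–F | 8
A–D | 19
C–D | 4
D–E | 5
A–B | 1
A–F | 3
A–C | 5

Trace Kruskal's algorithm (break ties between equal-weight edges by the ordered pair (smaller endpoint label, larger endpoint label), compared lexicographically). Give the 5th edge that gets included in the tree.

Kruskal's algorithm — process edges by increasing weight (ties by edge label):
A–B (1): add. Components now {A,B} {C} {D} {E} {F}
B–E (2): add. Components now {A,B,E} {C} {D} {F}
C–F (2): add. Components now {A,B,E} {C,F} {D}
A–F (3): add. Components now {A,B,C,E,F} {D}
C–E (3): skip — C and E already connected.
C–D (4): add. Components now {A,B,C,D,E,F}
The 5th edge added is C–D.

C-D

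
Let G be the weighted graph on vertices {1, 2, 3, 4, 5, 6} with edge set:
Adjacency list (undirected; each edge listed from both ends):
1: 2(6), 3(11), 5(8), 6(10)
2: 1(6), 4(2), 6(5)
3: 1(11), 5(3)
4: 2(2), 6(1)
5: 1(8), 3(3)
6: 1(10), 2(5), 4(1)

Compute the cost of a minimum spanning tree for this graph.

20

Kruskal: consider edges lightest-first.
4—6 (1): add. Components now {1} {2} {3} {4,6} {5}
2—4 (2): add. Components now {1} {2,4,6} {3} {5}
3—5 (3): add. Components now {1} {2,4,6} {3,5}
2—6 (5): skip — 2 and 6 already connected.
1—2 (6): add. Components now {1,2,4,6} {3,5}
1—5 (8): add. Components now {1,2,3,4,5,6}
MST edges: 4—6, 2—4, 3—5, 1—2, 1—5; total weight 1+2+3+6+8 = 20.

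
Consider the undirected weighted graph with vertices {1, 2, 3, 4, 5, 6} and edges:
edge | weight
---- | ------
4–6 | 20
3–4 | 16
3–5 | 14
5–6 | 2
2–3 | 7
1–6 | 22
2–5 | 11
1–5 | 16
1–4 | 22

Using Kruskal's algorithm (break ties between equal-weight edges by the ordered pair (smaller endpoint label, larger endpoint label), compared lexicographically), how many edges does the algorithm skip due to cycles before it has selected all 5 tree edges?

1

Kruskal's algorithm — process edges by increasing weight (ties by edge label):
5–6 (2): add — endpoints in different components.
2–3 (7): add — endpoints in different components.
2–5 (11): add — endpoints in different components.
3–5 (14): skip — 3 and 5 already connected.
1–5 (16): add — endpoints in different components.
3–4 (16): add — endpoints in different components.
Edges rejected before the tree was complete: 1.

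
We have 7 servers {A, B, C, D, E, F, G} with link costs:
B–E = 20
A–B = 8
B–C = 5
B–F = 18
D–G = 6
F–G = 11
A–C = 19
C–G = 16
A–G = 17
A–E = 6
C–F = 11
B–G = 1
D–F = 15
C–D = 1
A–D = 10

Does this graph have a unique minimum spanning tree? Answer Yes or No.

Kruskal: consider edges lightest-first.
B–G (1): add — endpoints in different components.
C–D (1): add — endpoints in different components.
B–C (5): add — endpoints in different components.
A–E (6): add — endpoints in different components.
D–G (6): skip — D and G already connected.
A–B (8): add — endpoints in different components.
A–D (10): skip — A and D already connected.
C–F (11): add — endpoints in different components.
Non-tree edge F–G has weight 11, equal to the heaviest edge on its tree cycle — swapping gives another MST of the same weight. Not unique.

No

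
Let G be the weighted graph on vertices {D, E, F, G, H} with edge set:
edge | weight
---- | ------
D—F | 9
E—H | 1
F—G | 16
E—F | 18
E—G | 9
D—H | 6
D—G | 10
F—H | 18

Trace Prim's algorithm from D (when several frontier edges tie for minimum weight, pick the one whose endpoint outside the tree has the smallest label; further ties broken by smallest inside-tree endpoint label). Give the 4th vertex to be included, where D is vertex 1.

Prim's algorithm from D:
Step 1: frontier [D—H 6, D—F 9, D—G 10] → take D—H (6); add H.
Step 2: frontier [D—F 9, D—G 10, E—H 1, F—H 18] → take E—H (1); add E.
Step 3: frontier [D—F 9, D—G 10, E—G 9, E—F 18, F—H 18] → take D—F (9); add F.
Step 4: frontier [D—G 10, E—G 9, F—G 16] → take E—G (9); add G.
Vertex order: D, H, E, F, G. The 4th vertex is F.

F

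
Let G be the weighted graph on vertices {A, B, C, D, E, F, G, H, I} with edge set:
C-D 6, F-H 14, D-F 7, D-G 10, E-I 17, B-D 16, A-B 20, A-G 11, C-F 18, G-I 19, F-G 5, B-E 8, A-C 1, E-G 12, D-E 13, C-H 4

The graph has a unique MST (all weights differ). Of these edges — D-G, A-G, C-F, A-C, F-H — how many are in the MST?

1

Kruskal: consider edges lightest-first.
A-C (1): add — endpoints in different components.
C-H (4): add — endpoints in different components.
F-G (5): add — endpoints in different components.
C-D (6): add — endpoints in different components.
D-F (7): add — endpoints in different components.
B-E (8): add — endpoints in different components.
D-G (10): skip — D and G already connected.
A-G (11): skip — A and G already connected.
E-G (12): add — endpoints in different components.
D-E (13): skip — D and E already connected.
F-H (14): skip — F and H already connected.
B-D (16): skip — B and D already connected.
E-I (17): add — endpoints in different components.
MST edge set: {A-C, C-H, F-G, C-D, D-F, B-E, E-G, E-I}.
Of the listed edges, {A-C} are in the MST → 1.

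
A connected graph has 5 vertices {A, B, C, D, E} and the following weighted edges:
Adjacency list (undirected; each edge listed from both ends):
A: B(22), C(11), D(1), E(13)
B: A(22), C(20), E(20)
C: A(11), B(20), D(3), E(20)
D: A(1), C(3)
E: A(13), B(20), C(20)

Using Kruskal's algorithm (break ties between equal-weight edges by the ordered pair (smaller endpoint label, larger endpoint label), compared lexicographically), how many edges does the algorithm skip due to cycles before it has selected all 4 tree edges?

1

Sort edges by weight, then run Kruskal:
A—D (1): add. Components now {A,D} {B} {C} {E}
C—D (3): add. Components now {A,C,D} {B} {E}
A—C (11): skip — A and C already connected.
A—E (13): add. Components now {A,C,D,E} {B}
B—C (20): add. Components now {A,B,C,D,E}
Edges rejected before the tree was complete: 1.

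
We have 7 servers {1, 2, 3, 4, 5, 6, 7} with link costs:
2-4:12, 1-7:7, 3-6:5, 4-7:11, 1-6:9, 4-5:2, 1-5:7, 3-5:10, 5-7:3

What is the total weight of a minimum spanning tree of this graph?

Grow the tree from 7 using Prim:
Step 1: cheapest edge leaving the tree is 5-7 (3); add 5.
Step 2: cheapest edge leaving the tree is 4-5 (2); add 4.
Step 3: cheapest edge leaving the tree is 1-5 (7); add 1.
Step 4: cheapest edge leaving the tree is 1-6 (9); add 6.
Step 5: cheapest edge leaving the tree is 3-6 (5); add 3.
Step 6: cheapest edge leaving the tree is 2-4 (12); add 2.
MST edges: 5-7, 4-5, 1-5, 1-6, 3-6, 2-4; total weight 3+2+7+9+5+12 = 38.

38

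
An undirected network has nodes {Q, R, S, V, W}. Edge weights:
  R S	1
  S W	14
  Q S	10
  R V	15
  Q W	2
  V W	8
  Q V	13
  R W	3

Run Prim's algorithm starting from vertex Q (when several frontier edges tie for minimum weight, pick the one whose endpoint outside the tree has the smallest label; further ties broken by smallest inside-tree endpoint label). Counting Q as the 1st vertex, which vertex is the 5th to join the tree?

Grow the tree from Q using Prim:
Step 1: frontier [Q W 2, Q S 10, Q V 13] → take Q W (2); add W.
Step 2: frontier [Q S 10, Q V 13, R W 3, V W 8, S W 14] → take R W (3); add R.
Step 3: frontier [Q S 10, Q V 13, R S 1, R V 15, V W 8, S W 14] → take R S (1); add S.
Step 4: frontier [Q V 13, R V 15, V W 8] → take V W (8); add V.
Vertex order: Q, W, R, S, V. The 5th vertex is V.

V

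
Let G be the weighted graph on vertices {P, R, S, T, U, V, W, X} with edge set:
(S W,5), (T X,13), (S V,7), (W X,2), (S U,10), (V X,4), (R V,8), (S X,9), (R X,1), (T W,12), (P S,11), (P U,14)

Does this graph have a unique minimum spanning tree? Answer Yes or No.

Sort edges by weight, then run Kruskal:
R X (1): add — endpoints in different components.
W X (2): add — endpoints in different components.
V X (4): add — endpoints in different components.
S W (5): add — endpoints in different components.
S V (7): skip — V and S already connected.
R V (8): skip — V and R already connected.
S X (9): skip — X and S already connected.
S U (10): add — endpoints in different components.
P S (11): add — endpoints in different components.
T W (12): add — endpoints in different components.
Every non-tree edge has weight strictly greater than the heaviest edge on the tree path between its endpoints, so the MST is unique.

Yes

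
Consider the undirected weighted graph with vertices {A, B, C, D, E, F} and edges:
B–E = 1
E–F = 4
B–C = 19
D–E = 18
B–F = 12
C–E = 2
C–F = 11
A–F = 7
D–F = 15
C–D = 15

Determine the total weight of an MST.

29

Prim, starting at D.
Step 1: cheapest edge leaving the tree is C–D (15); add C.
Step 2: cheapest edge leaving the tree is C–E (2); add E.
Step 3: cheapest edge leaving the tree is B–E (1); add B.
Step 4: cheapest edge leaving the tree is E–F (4); add F.
Step 5: cheapest edge leaving the tree is A–F (7); add A.
MST edges: C–D, C–E, B–E, E–F, A–F; total weight 15+2+1+4+7 = 29.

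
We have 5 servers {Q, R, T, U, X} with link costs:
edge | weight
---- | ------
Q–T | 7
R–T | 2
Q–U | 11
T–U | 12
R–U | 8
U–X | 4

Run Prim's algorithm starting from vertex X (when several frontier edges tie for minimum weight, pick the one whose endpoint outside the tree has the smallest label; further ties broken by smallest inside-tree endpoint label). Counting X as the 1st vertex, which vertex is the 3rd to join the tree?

R

Grow the tree from X using Prim:
Step 1: frontier [U–X 4] → take U–X (4); add U.
Step 2: frontier [R–U 8, Q–U 11, T–U 12] → take R–U (8); add R.
Step 3: frontier [R–T 2, Q–U 11, T–U 12] → take R–T (2); add T.
Step 4: frontier [Q–T 7, Q–U 11] → take Q–T (7); add Q.
Vertex order: X, U, R, T, Q. The 3rd vertex is R.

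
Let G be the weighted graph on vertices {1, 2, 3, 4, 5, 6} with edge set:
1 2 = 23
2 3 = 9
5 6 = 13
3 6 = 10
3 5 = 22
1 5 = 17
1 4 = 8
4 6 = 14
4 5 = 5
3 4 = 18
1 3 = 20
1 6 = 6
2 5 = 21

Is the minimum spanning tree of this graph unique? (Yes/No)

Yes

Sort edges by weight, then run Kruskal:
4 5 (5): add. Components now {1} {2} {3} {4,5} {6}
1 6 (6): add. Components now {1,6} {2} {3} {4,5}
1 4 (8): add. Components now {1,4,5,6} {2} {3}
2 3 (9): add. Components now {1,4,5,6} {2,3}
3 6 (10): add. Components now {1,2,3,4,5,6}
Every non-tree edge has weight strictly greater than the heaviest edge on the tree path between its endpoints, so the MST is unique.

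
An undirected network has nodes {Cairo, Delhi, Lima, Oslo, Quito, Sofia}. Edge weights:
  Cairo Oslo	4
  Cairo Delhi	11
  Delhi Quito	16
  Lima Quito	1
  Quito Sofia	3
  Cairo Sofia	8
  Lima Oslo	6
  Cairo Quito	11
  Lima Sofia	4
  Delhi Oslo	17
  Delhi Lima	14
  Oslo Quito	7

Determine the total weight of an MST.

25

Grow the tree from Delhi using Prim:
Step 1: cheapest edge leaving the tree is Cairo Delhi (11); add Cairo.
Step 2: cheapest edge leaving the tree is Cairo Oslo (4); add Oslo.
Step 3: cheapest edge leaving the tree is Lima Oslo (6); add Lima.
Step 4: cheapest edge leaving the tree is Lima Quito (1); add Quito.
Step 5: cheapest edge leaving the tree is Quito Sofia (3); add Sofia.
MST edges: Cairo Delhi, Cairo Oslo, Lima Oslo, Lima Quito, Quito Sofia; total weight 11+4+6+1+3 = 25.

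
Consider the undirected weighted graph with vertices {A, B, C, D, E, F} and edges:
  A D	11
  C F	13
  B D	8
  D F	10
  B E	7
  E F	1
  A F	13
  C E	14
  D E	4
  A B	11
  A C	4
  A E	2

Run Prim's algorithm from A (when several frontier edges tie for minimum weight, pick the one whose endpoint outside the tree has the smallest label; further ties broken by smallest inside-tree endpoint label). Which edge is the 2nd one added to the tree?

E-F

Prim's algorithm from A:
Step 1: frontier [A E 2, A C 4, A B 11, A D 11, A F 13] → take A E (2); add E.
Step 2: frontier [A C 4, A B 11, A D 11, A F 13, E F 1, D E 4, B E 7, C E 14] → take E F (1); add F.
Step 3: frontier [A C 4, A B 11, A D 11, D E 4, B E 7, C E 14, D F 10, C F 13] → take A C (4); add C.
Step 4: frontier [A B 11, A D 11, D E 4, B E 7, D F 10] → take D E (4); add D.
Step 5: frontier [A B 11, B D 8, B E 7] → take B E (7); add B.
The 2nd edge added is E F.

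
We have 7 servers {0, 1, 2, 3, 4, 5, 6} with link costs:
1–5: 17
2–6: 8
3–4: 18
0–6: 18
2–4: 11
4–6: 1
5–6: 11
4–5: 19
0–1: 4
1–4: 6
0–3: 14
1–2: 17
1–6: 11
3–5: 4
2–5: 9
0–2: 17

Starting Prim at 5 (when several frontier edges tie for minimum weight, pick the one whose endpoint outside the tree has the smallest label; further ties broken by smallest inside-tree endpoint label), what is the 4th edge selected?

4-6

Grow the tree from 5 using Prim:
Step 1: cheapest edge leaving the tree is 3–5 (4); add 3.
Step 2: cheapest edge leaving the tree is 2–5 (9); add 2.
Step 3: cheapest edge leaving the tree is 2–6 (8); add 6.
Step 4: cheapest edge leaving the tree is 4–6 (1); add 4.
Step 5: cheapest edge leaving the tree is 1–4 (6); add 1.
Step 6: cheapest edge leaving the tree is 0–1 (4); add 0.
The 4th edge added is 4–6.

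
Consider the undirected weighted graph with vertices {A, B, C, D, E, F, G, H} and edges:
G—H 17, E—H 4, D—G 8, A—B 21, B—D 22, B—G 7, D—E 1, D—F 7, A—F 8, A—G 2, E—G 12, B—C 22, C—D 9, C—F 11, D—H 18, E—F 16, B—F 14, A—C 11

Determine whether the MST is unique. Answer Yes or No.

Kruskal's algorithm — process edges by increasing weight (ties by edge label):
D—E (1): add — endpoints in different components.
A—G (2): add — endpoints in different components.
E—H (4): add — endpoints in different components.
B—G (7): add — endpoints in different components.
D—F (7): add — endpoints in different components.
A—F (8): add — endpoints in different components.
D—G (8): skip — D and G already connected.
C—D (9): add — endpoints in different components.
Non-tree edge D—G has weight 8, equal to the heaviest edge on its tree cycle — swapping gives another MST of the same weight. Not unique.

No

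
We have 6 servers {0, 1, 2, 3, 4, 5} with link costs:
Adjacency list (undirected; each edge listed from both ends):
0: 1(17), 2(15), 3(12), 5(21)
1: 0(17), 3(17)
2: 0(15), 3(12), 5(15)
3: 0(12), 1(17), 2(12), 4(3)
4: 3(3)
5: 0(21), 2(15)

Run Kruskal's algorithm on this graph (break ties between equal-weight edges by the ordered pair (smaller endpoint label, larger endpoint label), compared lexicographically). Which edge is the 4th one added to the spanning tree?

2-5

Sort edges by weight, then run Kruskal:
3 4 (3): add — endpoints in different components.
0 3 (12): add — endpoints in different components.
2 3 (12): add — endpoints in different components.
0 2 (15): skip — 0 and 2 already connected.
2 5 (15): add — endpoints in different components.
0 1 (17): add — endpoints in different components.
The 4th edge added is 2 5.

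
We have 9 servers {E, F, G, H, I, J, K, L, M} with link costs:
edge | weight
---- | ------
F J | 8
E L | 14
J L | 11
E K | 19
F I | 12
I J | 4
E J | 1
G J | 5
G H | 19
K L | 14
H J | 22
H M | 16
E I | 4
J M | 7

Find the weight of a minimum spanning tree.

66

Sort edges by weight, then run Kruskal:
E J (1): add — endpoints in different components.
E I (4): add — endpoints in different components.
I J (4): skip — I and J already connected.
G J (5): add — endpoints in different components.
J M (7): add — endpoints in different components.
F J (8): add — endpoints in different components.
J L (11): add — endpoints in different components.
F I (12): skip — F and I already connected.
E L (14): skip — E and L already connected.
K L (14): add — endpoints in different components.
H M (16): add — endpoints in different components.
MST edges: E J, E I, G J, J M, F J, J L, K L, H M; total weight 1+4+5+7+8+11+14+16 = 66.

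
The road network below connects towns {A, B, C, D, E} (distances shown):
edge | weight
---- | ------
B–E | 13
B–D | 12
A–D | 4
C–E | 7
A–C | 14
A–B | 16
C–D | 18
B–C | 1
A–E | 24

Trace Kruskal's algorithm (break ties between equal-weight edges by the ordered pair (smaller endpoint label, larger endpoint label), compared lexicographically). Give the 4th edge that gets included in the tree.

B-D

Sort edges by weight, then run Kruskal:
B–C (1): add — endpoints in different components.
A–D (4): add — endpoints in different components.
C–E (7): add — endpoints in different components.
B–D (12): add — endpoints in different components.
The 4th edge added is B–D.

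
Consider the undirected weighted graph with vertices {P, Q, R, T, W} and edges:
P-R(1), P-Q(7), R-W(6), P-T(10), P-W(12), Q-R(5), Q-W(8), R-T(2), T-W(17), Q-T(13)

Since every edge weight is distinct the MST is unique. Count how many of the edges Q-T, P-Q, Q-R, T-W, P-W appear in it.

Kruskal: consider edges lightest-first.
P-R (1): add — endpoints in different components.
R-T (2): add — endpoints in different components.
Q-R (5): add — endpoints in different components.
R-W (6): add — endpoints in different components.
MST edge set: {P-R, R-T, Q-R, R-W}.
Of the listed edges, {Q-R} are in the MST → 1.

1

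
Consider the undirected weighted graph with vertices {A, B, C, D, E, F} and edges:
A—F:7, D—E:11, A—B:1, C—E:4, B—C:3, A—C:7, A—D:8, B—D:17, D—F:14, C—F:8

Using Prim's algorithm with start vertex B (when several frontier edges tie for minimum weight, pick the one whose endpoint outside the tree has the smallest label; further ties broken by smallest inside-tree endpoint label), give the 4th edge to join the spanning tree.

Prim, starting at B.
Step 1: cheapest edge leaving the tree is A—B (1); add A.
Step 2: cheapest edge leaving the tree is B—C (3); add C.
Step 3: cheapest edge leaving the tree is C—E (4); add E.
Step 4: cheapest edge leaving the tree is A—F (7); add F.
Step 5: cheapest edge leaving the tree is A—D (8); add D.
The 4th edge added is A—F.

A-F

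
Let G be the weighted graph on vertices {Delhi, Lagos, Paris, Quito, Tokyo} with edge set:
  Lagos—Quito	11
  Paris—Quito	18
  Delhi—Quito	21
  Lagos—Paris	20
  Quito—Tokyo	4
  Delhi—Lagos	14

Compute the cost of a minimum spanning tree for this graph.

47

Prim's algorithm from Delhi:
Step 1: cheapest edge leaving the tree is Delhi—Lagos (14); add Lagos.
Step 2: cheapest edge leaving the tree is Lagos—Quito (11); add Quito.
Step 3: cheapest edge leaving the tree is Quito—Tokyo (4); add Tokyo.
Step 4: cheapest edge leaving the tree is Paris—Quito (18); add Paris.
MST edges: Delhi—Lagos, Lagos—Quito, Quito—Tokyo, Paris—Quito; total weight 14+11+4+18 = 47.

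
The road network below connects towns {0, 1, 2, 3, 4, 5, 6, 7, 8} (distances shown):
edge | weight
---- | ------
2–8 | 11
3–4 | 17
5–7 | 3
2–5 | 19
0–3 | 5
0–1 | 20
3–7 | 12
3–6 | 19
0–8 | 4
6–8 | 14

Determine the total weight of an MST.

Prim, starting at 8.
Step 1: frontier [0–8 4, 2–8 11, 6–8 14] → take 0–8 (4); add 0.
Step 2: frontier [0–3 5, 0–1 20, 2–8 11, 6–8 14] → take 0–3 (5); add 3.
Step 3: frontier [0–1 20, 3–7 12, 3–4 17, 3–6 19, 2–8 11, 6–8 14] → take 2–8 (11); add 2.
Step 4: frontier [0–1 20, 2–5 19, 3–7 12, 3–4 17, 3–6 19, 6–8 14] → take 3–7 (12); add 7.
Step 5: frontier [0–1 20, 2–5 19, 3–4 17, 3–6 19, 5–7 3, 6–8 14] → take 5–7 (3); add 5.
Step 6: frontier [0–1 20, 3–4 17, 3–6 19, 6–8 14] → take 6–8 (14); add 6.
Step 7: frontier [0–1 20, 3–4 17] → take 3–4 (17); add 4.
Step 8: frontier [0–1 20] → take 0–1 (20); add 1.
MST edges: 0–8, 0–3, 2–8, 3–7, 5–7, 6–8, 3–4, 0–1; total weight 4+5+11+12+3+14+17+20 = 86.

86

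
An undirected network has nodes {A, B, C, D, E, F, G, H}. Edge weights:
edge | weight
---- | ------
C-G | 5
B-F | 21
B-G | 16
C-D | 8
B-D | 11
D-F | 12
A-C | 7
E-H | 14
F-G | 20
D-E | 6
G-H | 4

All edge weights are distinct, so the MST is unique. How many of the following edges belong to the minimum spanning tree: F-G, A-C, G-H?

Sort edges by weight, then run Kruskal:
G-H (4): add — endpoints in different components.
C-G (5): add — endpoints in different components.
D-E (6): add — endpoints in different components.
A-C (7): add — endpoints in different components.
C-D (8): add — endpoints in different components.
B-D (11): add — endpoints in different components.
D-F (12): add — endpoints in different components.
MST edge set: {G-H, C-G, D-E, A-C, C-D, B-D, D-F}.
Of the listed edges, {A-C, G-H} are in the MST → 2.

2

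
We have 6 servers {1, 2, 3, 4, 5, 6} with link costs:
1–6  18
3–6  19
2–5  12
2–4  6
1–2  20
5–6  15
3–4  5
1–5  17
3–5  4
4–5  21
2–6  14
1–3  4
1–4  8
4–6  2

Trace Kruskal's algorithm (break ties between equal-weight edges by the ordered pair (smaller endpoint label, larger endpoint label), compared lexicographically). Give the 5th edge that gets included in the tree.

Kruskal: consider edges lightest-first.
4–6 (2): add — endpoints in different components.
1–3 (4): add — endpoints in different components.
3–5 (4): add — endpoints in different components.
3–4 (5): add — endpoints in different components.
2–4 (6): add — endpoints in different components.
The 5th edge added is 2–4.

2-4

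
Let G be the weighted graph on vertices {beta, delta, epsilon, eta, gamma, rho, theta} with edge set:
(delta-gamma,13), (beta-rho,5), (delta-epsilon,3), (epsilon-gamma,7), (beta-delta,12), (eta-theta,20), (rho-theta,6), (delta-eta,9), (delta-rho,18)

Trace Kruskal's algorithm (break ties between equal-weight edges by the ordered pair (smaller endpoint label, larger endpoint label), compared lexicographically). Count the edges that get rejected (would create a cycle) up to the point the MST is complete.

Kruskal: consider edges lightest-first.
delta-epsilon (3): add. Components now {delta,epsilon} {gamma} {rho} {eta} {theta} {beta}
beta-rho (5): add. Components now {delta,epsilon} {gamma} {beta,rho} {eta} {theta}
rho-theta (6): add. Components now {delta,epsilon} {gamma} {beta,rho,theta} {eta}
epsilon-gamma (7): add. Components now {delta,epsilon,gamma} {beta,rho,theta} {eta}
delta-eta (9): add. Components now {delta,epsilon,eta,gamma} {beta,rho,theta}
beta-delta (12): add. Components now {beta,delta,epsilon,eta,gamma,rho,theta}
Edges rejected before the tree was complete: 0.

0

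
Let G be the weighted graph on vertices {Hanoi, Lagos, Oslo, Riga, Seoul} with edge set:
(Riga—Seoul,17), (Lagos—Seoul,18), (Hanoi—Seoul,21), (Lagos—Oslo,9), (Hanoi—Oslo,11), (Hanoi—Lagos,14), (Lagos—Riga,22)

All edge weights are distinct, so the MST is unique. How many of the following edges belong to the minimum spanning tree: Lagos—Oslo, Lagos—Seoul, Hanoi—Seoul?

Kruskal's algorithm — process edges by increasing weight (ties by edge label):
Lagos—Oslo (9): add — endpoints in different components.
Hanoi—Oslo (11): add — endpoints in different components.
Hanoi—Lagos (14): skip — Lagos and Hanoi already connected.
Riga—Seoul (17): add — endpoints in different components.
Lagos—Seoul (18): add — endpoints in different components.
MST edge set: {Lagos—Oslo, Hanoi—Oslo, Riga—Seoul, Lagos—Seoul}.
Of the listed edges, {Lagos—Oslo, Lagos—Seoul} are in the MST → 2.

2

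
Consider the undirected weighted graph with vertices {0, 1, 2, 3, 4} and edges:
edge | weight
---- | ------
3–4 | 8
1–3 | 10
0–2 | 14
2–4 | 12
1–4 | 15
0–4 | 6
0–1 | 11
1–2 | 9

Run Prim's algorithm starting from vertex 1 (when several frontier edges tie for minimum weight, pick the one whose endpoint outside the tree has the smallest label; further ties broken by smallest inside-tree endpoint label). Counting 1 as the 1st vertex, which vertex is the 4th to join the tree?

Prim, starting at 1.
Step 1: frontier [1–2 9, 1–3 10, 0–1 11, 1–4 15] → take 1–2 (9); add 2.
Step 2: frontier [1–3 10, 0–1 11, 1–4 15, 2–4 12, 0–2 14] → take 1–3 (10); add 3.
Step 3: frontier [0–1 11, 1–4 15, 2–4 12, 0–2 14, 3–4 8] → take 3–4 (8); add 4.
Step 4: frontier [0–1 11, 0–2 14, 0–4 6] → take 0–4 (6); add 0.
Vertex order: 1, 2, 3, 4, 0. The 4th vertex is 4.

4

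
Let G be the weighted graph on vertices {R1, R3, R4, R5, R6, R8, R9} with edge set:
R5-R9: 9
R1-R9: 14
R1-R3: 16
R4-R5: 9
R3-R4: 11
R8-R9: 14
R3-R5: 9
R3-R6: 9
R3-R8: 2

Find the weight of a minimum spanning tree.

52

Prim's algorithm from R6:
Step 1: frontier [R3-R6 9] → take R3-R6 (9); add R3.
Step 2: frontier [R3-R8 2, R3-R5 9, R3-R4 11, R1-R3 16] → take R3-R8 (2); add R8.
Step 3: frontier [R3-R5 9, R3-R4 11, R1-R3 16, R8-R9 14] → take R3-R5 (9); add R5.
Step 4: frontier [R3-R4 11, R1-R3 16, R4-R5 9, R5-R9 9, R8-R9 14] → take R4-R5 (9); add R4.
Step 5: frontier [R1-R3 16, R5-R9 9, R8-R9 14] → take R5-R9 (9); add R9.
Step 6: frontier [R1-R3 16, R1-R9 14] → take R1-R9 (14); add R1.
MST edges: R3-R6, R3-R8, R3-R5, R4-R5, R5-R9, R1-R9; total weight 9+2+9+9+9+14 = 52.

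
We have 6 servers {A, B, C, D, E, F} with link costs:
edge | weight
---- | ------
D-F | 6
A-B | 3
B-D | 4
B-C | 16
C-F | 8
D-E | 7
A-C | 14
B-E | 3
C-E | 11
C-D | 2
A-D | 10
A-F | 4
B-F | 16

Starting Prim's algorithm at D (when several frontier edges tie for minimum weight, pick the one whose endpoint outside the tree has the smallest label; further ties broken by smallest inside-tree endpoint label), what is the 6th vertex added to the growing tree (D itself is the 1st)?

F

Prim's algorithm from D:
Step 1: frontier [C-D 2, B-D 4, D-F 6, D-E 7, A-D 10] → take C-D (2); add C.
Step 2: frontier [C-F 8, C-E 11, A-C 14, B-C 16, B-D 4, D-F 6, D-E 7, A-D 10] → take B-D (4); add B.
Step 3: frontier [A-B 3, B-E 3, B-F 16, C-F 8, C-E 11, A-C 14, D-F 6, D-E 7, A-D 10] → take A-B (3); add A.
Step 4: frontier [A-F 4, B-E 3, B-F 16, C-F 8, C-E 11, D-F 6, D-E 7] → take B-E (3); add E.
Step 5: frontier [A-F 4, B-F 16, C-F 8, D-F 6] → take A-F (4); add F.
Vertex order: D, C, B, A, E, F. The 6th vertex is F.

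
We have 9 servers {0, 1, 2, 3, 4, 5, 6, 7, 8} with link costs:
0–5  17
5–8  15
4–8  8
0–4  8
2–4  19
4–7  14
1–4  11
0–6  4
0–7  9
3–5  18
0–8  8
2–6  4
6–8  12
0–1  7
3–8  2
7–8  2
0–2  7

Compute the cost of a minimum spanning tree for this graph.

50

Sort edges by weight, then run Kruskal:
3–8 (2): add — endpoints in different components.
7–8 (2): add — endpoints in different components.
0–6 (4): add — endpoints in different components.
2–6 (4): add — endpoints in different components.
0–1 (7): add — endpoints in different components.
0–2 (7): skip — 0 and 2 already connected.
0–4 (8): add — endpoints in different components.
0–8 (8): add — endpoints in different components.
4–8 (8): skip — 4 and 8 already connected.
0–7 (9): skip — 0 and 7 already connected.
1–4 (11): skip — 1 and 4 already connected.
6–8 (12): skip — 6 and 8 already connected.
4–7 (14): skip — 4 and 7 already connected.
5–8 (15): add — endpoints in different components.
MST edges: 3–8, 7–8, 0–6, 2–6, 0–1, 0–4, 0–8, 5–8; total weight 2+2+4+4+7+8+8+15 = 50.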